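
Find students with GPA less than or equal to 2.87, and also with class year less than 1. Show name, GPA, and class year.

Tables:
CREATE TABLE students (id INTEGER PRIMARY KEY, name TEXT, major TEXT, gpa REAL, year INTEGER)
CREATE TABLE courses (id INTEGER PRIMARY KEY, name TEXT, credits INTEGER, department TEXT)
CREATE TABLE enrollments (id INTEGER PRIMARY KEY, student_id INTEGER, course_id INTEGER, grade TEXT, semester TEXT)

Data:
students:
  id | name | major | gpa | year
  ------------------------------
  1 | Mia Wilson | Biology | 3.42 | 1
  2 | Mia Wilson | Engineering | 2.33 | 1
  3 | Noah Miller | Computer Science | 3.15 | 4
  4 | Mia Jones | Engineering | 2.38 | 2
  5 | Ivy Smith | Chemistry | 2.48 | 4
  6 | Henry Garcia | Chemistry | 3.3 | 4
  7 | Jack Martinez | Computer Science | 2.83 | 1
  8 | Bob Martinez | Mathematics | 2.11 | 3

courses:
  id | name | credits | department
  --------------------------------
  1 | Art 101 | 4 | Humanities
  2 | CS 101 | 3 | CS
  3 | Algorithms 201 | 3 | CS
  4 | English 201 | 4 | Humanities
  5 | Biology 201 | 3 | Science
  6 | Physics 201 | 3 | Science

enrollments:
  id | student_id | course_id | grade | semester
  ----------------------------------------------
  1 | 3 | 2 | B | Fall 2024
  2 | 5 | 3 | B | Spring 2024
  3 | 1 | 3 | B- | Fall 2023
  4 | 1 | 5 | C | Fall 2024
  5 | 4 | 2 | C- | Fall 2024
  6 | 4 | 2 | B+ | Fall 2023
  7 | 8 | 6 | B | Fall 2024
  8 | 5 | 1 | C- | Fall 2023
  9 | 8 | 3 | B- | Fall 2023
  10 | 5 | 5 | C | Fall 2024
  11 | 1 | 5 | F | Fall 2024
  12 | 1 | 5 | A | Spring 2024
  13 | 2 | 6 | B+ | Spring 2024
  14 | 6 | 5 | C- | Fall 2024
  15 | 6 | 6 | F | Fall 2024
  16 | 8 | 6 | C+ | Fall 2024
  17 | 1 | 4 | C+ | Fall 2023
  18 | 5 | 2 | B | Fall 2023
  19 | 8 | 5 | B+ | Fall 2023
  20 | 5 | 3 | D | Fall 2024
SELECT name, gpa, year FROM students WHERE gpa <= 2.87 AND year < 1

Execution result:
(no rows)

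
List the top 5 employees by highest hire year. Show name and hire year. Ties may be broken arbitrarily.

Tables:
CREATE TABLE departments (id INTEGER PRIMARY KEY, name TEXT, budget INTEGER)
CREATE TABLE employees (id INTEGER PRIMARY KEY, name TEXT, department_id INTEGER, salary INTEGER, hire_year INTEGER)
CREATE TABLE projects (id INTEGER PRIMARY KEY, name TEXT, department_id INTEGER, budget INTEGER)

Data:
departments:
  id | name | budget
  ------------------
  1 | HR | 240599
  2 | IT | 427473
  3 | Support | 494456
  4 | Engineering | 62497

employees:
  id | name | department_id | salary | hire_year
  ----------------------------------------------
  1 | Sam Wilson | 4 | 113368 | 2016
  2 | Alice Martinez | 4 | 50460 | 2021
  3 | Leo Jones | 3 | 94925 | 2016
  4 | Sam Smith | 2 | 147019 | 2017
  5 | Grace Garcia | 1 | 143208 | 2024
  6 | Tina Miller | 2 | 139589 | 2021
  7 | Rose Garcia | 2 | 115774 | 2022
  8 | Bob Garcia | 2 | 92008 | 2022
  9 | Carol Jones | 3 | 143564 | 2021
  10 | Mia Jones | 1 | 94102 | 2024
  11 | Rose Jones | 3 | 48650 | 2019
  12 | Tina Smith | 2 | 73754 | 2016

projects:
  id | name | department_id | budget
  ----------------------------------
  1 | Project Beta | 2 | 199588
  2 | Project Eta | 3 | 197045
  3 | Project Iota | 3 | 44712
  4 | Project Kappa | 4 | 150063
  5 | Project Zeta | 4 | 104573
SELECT name, hire_year FROM employees ORDER BY hire_year DESC LIMIT 5

Execution result:
name | hire_year
Grace Garcia | 2024
Mia Jones | 2024
Rose Garcia | 2022
Bob Garcia | 2022
Alice Martinez | 2021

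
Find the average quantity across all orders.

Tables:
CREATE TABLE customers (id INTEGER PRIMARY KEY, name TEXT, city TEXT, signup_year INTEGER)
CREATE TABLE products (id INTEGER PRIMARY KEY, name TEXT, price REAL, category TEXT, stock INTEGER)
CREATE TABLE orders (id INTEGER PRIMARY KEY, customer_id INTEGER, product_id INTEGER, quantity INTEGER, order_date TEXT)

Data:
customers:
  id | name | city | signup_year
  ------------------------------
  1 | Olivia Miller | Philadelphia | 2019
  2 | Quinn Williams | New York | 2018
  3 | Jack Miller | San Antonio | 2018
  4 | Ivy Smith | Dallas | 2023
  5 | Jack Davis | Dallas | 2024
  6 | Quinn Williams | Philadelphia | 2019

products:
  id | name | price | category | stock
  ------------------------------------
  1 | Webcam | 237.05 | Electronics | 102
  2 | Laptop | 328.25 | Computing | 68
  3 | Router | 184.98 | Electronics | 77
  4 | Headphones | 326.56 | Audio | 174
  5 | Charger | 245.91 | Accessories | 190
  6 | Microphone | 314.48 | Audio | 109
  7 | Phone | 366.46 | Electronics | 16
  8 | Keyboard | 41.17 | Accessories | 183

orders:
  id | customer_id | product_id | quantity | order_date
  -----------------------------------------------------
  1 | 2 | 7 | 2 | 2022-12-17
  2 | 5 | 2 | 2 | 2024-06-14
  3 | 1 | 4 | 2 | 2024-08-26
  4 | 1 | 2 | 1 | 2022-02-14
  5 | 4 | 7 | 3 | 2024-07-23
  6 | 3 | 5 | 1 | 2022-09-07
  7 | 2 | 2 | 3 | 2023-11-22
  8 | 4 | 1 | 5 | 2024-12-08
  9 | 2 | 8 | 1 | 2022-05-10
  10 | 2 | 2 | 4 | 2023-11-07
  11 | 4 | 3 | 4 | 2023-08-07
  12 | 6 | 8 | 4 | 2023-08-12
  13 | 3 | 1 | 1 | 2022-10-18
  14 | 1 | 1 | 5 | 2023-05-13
SELECT AVG(quantity) FROM orders

Execution result:
2.71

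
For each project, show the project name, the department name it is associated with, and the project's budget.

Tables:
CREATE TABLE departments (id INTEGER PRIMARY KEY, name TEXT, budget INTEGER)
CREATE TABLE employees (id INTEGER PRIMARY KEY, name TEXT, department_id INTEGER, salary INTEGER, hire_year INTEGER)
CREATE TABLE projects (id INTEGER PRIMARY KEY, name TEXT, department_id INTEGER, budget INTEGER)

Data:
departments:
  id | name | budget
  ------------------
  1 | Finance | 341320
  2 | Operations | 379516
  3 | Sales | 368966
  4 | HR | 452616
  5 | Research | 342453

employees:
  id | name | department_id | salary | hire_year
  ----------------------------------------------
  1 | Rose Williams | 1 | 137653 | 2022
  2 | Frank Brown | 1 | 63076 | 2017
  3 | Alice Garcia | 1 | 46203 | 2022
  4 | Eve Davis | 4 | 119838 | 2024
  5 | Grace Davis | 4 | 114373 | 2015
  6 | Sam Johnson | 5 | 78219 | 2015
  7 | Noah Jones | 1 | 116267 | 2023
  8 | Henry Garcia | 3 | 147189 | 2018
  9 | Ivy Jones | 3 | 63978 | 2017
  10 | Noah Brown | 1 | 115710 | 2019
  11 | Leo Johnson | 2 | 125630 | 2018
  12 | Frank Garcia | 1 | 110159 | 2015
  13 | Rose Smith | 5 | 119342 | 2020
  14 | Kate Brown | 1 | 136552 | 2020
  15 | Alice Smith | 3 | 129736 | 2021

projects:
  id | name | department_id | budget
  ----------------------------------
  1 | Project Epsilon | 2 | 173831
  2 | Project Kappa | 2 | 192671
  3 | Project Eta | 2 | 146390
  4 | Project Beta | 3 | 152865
SELECT c.name, p.name AS department, c.budget FROM projects c JOIN departments p ON c.department_id = p.id

Execution result:
name | department | budget
Project Epsilon | Operations | 173831
Project Kappa | Operations | 192671
Project Eta | Operations | 146390
Project Beta | Sales | 152865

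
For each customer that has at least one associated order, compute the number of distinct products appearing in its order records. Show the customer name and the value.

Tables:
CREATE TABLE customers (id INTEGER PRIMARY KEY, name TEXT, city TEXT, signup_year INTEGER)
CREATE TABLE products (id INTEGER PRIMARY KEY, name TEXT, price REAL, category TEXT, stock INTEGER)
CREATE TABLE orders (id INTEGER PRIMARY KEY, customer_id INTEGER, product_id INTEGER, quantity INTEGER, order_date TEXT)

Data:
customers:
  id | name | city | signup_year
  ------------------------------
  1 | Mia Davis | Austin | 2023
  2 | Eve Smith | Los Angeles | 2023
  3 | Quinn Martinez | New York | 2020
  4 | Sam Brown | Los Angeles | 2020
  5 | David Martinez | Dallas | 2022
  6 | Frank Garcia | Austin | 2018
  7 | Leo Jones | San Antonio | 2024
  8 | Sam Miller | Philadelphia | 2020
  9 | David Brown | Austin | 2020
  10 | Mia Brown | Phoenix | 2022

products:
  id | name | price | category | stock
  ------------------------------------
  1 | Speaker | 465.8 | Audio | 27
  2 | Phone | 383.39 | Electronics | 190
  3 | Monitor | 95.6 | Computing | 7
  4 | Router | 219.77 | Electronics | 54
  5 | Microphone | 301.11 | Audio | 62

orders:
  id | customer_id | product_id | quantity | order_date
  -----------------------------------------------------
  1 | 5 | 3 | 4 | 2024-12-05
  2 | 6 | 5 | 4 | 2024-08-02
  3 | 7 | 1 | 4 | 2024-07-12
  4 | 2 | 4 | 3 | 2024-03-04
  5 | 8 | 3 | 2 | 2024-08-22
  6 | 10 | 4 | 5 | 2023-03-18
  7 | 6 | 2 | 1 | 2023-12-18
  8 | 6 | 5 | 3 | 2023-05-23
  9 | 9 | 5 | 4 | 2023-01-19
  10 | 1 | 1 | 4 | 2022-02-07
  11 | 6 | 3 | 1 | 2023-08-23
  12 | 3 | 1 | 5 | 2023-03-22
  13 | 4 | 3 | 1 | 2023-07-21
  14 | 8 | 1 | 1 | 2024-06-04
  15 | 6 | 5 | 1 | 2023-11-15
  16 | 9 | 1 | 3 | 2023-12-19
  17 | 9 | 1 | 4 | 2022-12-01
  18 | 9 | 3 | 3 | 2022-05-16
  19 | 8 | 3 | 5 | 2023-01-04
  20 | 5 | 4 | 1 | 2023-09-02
SELECT p.name, COUNT(DISTINCT c.product_id) AS distinct_product_count FROM orders c JOIN customers p ON c.customer_id = p.id GROUP BY p.id, p.name

Execution result:
name | distinct_product_count
Mia Davis | 1
Eve Smith | 1
Quinn Martinez | 1
Sam Brown | 1
David Martinez | 2
Frank Garcia | 3
Leo Jones | 1
Sam Miller | 2
David Brown | 3
Mia Brown | 1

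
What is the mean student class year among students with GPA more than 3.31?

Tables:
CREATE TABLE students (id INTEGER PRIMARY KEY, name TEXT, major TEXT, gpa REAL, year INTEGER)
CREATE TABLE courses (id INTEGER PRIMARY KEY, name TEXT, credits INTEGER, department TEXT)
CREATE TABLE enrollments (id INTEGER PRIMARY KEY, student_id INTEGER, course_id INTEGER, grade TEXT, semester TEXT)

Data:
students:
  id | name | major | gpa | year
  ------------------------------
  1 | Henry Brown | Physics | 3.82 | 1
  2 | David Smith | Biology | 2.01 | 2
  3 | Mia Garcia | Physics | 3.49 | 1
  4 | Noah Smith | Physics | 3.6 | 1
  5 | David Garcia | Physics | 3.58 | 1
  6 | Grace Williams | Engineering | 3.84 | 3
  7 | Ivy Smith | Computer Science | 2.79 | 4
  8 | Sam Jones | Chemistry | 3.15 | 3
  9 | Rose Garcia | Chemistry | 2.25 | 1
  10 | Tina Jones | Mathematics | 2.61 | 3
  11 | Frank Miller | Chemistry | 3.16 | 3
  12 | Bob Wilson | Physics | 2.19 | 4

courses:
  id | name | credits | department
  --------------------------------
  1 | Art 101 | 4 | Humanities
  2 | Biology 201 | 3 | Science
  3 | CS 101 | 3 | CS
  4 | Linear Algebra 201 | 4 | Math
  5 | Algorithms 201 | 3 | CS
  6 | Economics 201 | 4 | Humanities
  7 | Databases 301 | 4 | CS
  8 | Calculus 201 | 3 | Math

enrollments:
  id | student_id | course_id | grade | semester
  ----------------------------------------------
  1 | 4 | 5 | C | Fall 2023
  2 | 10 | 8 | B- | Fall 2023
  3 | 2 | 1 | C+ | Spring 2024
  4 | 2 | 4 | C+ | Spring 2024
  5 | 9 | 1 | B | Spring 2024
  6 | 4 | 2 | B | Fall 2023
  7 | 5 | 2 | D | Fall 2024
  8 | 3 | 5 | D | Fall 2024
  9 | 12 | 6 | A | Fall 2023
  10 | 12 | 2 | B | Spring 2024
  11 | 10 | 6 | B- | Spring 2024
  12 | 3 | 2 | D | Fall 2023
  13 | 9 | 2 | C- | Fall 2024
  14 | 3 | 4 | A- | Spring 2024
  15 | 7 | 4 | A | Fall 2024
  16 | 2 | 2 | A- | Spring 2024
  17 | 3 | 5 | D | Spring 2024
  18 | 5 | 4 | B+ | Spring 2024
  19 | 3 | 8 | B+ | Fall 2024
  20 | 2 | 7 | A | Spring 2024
SELECT AVG(year) FROM students WHERE gpa > 3.31

Execution result:
1.40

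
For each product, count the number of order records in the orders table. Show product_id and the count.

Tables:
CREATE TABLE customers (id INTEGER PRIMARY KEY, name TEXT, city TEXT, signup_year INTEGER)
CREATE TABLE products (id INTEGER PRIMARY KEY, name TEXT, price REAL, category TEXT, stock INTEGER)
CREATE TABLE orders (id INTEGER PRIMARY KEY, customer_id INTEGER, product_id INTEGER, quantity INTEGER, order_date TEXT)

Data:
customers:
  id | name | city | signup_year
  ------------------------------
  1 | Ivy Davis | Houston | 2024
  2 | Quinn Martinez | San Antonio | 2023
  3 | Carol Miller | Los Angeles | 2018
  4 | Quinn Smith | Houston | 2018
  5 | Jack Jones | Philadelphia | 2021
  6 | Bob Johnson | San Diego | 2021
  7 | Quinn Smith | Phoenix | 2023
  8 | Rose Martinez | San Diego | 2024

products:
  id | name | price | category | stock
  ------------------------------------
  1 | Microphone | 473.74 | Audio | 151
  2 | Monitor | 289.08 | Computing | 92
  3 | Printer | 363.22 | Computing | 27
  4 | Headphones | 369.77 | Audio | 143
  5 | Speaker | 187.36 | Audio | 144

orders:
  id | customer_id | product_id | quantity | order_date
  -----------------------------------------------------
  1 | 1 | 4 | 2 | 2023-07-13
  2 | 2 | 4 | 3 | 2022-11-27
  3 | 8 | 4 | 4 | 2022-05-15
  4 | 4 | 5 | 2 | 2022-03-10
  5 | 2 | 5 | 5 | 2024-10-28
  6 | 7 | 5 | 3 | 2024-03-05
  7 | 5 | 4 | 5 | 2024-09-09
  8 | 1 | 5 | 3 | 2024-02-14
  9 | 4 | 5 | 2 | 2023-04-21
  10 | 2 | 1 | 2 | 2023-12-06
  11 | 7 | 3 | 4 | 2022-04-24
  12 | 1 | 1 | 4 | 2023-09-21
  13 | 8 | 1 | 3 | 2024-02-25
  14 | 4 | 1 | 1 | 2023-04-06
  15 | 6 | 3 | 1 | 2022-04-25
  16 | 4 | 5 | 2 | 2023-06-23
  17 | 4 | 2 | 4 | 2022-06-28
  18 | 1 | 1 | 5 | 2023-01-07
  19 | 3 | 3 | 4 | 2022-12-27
SELECT product_id, COUNT(*) AS order_count FROM orders GROUP BY product_id

Execution result:
product_id | order_count
1 | 5
2 | 1
3 | 3
4 | 4
5 | 6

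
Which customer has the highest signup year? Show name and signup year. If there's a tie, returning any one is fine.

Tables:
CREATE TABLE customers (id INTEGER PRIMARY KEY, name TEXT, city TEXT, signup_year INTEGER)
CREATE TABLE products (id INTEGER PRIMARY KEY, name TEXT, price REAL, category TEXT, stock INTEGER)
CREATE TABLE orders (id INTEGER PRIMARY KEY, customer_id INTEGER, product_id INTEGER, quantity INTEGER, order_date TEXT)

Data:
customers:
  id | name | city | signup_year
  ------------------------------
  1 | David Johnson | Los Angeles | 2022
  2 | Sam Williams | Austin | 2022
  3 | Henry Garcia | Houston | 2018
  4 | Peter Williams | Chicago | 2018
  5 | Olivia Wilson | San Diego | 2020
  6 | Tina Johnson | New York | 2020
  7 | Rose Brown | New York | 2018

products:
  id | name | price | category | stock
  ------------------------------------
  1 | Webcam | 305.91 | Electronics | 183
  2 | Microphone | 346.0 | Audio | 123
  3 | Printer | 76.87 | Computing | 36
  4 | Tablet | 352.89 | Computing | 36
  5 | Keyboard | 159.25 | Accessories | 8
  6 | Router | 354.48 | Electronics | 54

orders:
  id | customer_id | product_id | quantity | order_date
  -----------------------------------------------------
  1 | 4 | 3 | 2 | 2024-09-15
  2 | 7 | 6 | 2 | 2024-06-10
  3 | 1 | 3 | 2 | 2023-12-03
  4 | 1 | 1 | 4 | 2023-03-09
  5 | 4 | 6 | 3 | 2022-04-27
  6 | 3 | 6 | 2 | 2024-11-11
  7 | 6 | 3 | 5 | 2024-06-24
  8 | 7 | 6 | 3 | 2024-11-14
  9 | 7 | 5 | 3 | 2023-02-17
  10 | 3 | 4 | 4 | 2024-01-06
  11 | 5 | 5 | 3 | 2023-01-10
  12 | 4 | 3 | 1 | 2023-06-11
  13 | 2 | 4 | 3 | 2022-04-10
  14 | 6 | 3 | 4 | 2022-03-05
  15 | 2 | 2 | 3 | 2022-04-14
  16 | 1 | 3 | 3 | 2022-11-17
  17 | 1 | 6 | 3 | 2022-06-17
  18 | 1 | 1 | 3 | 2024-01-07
SELECT name, signup_year FROM customers ORDER BY signup_year DESC LIMIT 1

Execution result:
name | signup_year
David Johnson | 2022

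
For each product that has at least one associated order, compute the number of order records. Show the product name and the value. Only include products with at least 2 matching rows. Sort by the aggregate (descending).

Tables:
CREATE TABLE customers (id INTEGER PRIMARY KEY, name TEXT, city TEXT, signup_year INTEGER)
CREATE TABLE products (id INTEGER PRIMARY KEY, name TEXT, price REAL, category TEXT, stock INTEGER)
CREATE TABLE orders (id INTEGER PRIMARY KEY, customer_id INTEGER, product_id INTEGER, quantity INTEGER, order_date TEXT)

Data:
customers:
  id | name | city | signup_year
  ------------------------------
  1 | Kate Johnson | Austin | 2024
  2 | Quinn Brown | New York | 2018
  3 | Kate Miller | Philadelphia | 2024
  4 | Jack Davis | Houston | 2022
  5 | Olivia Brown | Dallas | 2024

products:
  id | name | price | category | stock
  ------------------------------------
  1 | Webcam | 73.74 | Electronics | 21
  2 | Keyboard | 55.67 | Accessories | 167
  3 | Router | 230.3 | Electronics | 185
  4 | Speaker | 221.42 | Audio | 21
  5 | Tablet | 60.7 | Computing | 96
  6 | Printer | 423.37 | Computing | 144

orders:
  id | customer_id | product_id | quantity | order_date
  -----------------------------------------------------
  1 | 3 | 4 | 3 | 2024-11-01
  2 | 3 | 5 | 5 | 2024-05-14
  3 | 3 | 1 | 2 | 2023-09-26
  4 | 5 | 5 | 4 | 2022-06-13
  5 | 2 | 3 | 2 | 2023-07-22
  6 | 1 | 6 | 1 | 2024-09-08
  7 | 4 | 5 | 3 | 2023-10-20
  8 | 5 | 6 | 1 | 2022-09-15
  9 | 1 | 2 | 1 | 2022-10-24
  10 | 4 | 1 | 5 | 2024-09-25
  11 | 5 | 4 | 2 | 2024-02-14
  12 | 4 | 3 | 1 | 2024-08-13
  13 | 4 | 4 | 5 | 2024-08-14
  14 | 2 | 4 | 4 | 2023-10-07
SELECT p.name, COUNT(*) AS n FROM orders c JOIN products p ON c.product_id = p.id GROUP BY p.id, p.name HAVING COUNT(*) >= 2 ORDER BY n DESC

Execution result:
name | n
Speaker | 4
Tablet | 3
Webcam | 2
Router | 2
Printer | 2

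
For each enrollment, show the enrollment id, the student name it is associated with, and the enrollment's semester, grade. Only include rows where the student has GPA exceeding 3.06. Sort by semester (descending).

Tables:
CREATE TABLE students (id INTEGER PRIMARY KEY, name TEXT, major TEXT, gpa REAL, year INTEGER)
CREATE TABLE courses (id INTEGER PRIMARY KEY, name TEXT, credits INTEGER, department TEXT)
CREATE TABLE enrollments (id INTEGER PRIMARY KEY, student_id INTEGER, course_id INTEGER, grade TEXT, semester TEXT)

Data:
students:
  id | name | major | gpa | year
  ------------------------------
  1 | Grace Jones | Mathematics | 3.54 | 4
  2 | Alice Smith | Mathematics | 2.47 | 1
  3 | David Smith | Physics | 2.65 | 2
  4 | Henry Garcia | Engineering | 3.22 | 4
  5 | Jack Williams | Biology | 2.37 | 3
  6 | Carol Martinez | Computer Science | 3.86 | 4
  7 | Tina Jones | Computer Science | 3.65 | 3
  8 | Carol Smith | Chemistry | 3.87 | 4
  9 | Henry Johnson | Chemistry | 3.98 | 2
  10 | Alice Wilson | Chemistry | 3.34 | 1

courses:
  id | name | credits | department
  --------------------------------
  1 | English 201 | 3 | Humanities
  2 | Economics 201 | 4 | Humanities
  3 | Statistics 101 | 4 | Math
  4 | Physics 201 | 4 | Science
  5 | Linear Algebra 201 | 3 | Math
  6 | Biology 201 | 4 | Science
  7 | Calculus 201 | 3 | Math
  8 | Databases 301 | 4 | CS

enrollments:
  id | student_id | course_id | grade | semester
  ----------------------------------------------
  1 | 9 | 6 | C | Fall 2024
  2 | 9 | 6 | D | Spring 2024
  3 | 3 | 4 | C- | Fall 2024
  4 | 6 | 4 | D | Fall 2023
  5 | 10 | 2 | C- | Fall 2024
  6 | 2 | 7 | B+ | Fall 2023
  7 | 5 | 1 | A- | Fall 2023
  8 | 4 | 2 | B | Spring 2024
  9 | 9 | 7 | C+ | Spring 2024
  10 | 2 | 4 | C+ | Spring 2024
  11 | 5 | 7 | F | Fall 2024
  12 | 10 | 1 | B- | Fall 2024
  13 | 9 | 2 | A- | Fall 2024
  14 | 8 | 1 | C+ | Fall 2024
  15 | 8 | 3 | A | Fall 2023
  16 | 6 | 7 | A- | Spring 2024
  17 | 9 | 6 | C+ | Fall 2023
SELECT c.id, p.name AS student, c.semester, c.grade FROM enrollments c JOIN students p ON c.student_id = p.id WHERE p.gpa > 3.06 ORDER BY c.semester DESC

Execution result:
id | student | semester | grade
2 | Henry Johnson | Spring 2024 | D
8 | Henry Garcia | Spring 2024 | B
9 | Henry Johnson | Spring 2024 | C+
16 | Carol Martinez | Spring 2024 | A-
1 | Henry Johnson | Fall 2024 | C
5 | Alice Wilson | Fall 2024 | C-
12 | Alice Wilson | Fall 2024 | B-
13 | Henry Johnson | Fall 2024 | A-
14 | Carol Smith | Fall 2024 | C+
4 | Carol Martinez | Fall 2023 | D
15 | Carol Smith | Fall 2023 | A
17 | Henry Johnson | Fall 2023 | C+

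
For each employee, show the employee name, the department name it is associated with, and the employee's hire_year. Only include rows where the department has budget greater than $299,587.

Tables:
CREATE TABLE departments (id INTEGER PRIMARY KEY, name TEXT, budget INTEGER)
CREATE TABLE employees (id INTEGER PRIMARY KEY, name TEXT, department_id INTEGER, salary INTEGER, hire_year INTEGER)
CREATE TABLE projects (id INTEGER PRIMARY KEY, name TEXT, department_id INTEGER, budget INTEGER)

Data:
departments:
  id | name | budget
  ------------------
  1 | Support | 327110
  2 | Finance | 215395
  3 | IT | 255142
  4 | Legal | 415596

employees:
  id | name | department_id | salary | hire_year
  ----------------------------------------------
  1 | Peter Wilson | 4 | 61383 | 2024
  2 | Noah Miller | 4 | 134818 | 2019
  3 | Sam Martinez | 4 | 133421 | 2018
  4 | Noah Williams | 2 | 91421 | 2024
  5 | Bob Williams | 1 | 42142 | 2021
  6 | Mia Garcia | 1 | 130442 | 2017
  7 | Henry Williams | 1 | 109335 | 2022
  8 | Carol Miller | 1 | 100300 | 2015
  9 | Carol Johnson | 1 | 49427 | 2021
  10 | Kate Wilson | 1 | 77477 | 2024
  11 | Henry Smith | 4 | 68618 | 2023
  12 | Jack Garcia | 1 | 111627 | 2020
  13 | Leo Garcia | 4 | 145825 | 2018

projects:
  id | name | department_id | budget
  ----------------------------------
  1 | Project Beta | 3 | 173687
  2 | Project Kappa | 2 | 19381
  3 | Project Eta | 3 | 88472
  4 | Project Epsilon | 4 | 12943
SELECT c.name, p.name AS department, c.hire_year FROM employees c JOIN departments p ON c.department_id = p.id WHERE p.budget > 299587

Execution result:
name | department | hire_year
Peter Wilson | Legal | 2024
Noah Miller | Legal | 2019
Sam Martinez | Legal | 2018
Bob Williams | Support | 2021
Mia Garcia | Support | 2017
Henry Williams | Support | 2022
Carol Miller | Support | 2015
Carol Johnson | Support | 2021
Kate Wilson | Support | 2024
Henry Smith | Legal | 2023
Jack Garcia | Support | 2020
Leo Garcia | Legal | 2018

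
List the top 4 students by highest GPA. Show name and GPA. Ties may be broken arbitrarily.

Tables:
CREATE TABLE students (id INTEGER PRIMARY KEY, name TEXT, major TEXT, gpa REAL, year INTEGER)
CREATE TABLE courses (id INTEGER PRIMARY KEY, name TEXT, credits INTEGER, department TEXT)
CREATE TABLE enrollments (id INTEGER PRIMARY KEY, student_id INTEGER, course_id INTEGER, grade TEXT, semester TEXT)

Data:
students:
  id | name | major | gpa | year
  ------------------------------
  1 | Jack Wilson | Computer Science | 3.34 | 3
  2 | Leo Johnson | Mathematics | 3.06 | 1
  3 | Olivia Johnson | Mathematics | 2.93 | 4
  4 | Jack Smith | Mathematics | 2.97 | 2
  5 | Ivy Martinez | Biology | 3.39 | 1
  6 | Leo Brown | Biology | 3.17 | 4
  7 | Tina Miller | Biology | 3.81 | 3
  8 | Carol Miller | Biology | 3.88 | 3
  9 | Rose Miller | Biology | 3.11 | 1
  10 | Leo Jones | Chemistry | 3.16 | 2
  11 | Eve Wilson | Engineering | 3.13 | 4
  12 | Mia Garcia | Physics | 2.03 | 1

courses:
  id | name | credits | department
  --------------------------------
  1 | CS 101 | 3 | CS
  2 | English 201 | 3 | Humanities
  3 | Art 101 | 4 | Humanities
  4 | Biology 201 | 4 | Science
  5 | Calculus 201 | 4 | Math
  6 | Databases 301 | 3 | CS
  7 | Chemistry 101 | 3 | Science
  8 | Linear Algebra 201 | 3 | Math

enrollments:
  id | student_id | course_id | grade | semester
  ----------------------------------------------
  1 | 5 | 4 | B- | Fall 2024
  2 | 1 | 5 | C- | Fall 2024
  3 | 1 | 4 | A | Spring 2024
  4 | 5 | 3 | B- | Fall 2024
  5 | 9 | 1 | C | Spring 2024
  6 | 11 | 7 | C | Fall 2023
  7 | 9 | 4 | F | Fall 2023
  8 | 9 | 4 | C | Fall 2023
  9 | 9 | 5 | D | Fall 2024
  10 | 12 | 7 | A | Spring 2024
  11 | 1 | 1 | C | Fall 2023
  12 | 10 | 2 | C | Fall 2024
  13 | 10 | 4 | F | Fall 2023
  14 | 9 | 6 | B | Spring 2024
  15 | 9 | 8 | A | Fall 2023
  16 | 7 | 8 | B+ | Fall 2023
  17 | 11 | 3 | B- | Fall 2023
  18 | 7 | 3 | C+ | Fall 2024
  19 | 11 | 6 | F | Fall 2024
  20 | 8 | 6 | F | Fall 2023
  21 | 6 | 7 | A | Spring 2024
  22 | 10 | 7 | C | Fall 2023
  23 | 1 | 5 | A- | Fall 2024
SELECT name, gpa FROM students ORDER BY gpa DESC LIMIT 4

Execution result:
name | gpa
Carol Miller | 3.88
Tina Miller | 3.81
Ivy Martinez | 3.39
Jack Wilson | 3.34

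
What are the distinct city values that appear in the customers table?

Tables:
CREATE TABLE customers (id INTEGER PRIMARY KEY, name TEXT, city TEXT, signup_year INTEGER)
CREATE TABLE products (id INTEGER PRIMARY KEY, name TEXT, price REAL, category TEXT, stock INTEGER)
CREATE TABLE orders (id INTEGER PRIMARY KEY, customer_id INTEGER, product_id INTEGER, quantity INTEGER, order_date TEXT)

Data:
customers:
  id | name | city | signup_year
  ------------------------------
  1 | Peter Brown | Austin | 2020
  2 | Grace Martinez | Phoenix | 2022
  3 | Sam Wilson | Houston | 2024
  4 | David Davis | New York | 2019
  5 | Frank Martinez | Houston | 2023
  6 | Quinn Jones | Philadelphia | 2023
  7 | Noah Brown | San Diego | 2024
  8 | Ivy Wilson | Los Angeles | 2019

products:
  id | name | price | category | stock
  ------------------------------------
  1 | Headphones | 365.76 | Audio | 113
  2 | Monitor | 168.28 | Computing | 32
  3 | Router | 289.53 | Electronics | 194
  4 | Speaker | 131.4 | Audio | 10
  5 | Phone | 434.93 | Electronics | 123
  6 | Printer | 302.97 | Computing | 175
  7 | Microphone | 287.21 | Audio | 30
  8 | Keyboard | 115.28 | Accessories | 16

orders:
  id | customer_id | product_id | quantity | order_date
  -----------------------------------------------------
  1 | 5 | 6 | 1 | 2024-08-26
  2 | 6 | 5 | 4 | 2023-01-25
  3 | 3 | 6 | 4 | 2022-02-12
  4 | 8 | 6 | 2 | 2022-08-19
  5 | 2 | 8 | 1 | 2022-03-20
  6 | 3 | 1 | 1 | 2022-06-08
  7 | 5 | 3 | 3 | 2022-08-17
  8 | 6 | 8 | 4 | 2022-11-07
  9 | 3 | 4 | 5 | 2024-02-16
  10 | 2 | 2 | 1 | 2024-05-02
SELECT DISTINCT city FROM customers

Execution result:
city
Austin
Phoenix
Houston
New York
Philadelphia
San Diego
Los Angeles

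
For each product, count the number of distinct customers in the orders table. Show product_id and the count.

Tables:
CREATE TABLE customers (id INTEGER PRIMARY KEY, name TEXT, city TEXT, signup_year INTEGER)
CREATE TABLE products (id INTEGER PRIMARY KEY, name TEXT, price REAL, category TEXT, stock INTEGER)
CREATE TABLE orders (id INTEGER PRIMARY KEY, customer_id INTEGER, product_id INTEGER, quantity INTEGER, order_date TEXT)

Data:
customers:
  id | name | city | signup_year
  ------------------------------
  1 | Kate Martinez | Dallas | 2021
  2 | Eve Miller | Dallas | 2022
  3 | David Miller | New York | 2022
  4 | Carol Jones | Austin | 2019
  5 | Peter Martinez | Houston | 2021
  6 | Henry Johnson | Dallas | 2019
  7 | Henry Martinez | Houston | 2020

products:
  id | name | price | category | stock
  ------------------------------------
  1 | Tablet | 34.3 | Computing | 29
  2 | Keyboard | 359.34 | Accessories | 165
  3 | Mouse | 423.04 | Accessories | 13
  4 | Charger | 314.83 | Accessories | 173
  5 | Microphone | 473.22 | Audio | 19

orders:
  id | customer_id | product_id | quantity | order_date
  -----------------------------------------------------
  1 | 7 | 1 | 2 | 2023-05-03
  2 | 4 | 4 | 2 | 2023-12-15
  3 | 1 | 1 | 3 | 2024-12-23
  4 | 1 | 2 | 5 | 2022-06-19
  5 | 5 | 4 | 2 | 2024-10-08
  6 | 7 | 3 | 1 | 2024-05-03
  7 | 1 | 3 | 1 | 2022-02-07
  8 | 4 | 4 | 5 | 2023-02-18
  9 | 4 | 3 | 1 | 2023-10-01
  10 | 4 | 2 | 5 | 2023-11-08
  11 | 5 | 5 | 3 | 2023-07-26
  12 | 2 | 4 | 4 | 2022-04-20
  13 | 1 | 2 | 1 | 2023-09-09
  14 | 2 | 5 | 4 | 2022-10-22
SELECT product_id, COUNT(DISTINCT customer_id) AS distinct_customer_count FROM orders GROUP BY product_id

Execution result:
product_id | distinct_customer_count
1 | 2
2 | 2
3 | 3
4 | 3
5 | 2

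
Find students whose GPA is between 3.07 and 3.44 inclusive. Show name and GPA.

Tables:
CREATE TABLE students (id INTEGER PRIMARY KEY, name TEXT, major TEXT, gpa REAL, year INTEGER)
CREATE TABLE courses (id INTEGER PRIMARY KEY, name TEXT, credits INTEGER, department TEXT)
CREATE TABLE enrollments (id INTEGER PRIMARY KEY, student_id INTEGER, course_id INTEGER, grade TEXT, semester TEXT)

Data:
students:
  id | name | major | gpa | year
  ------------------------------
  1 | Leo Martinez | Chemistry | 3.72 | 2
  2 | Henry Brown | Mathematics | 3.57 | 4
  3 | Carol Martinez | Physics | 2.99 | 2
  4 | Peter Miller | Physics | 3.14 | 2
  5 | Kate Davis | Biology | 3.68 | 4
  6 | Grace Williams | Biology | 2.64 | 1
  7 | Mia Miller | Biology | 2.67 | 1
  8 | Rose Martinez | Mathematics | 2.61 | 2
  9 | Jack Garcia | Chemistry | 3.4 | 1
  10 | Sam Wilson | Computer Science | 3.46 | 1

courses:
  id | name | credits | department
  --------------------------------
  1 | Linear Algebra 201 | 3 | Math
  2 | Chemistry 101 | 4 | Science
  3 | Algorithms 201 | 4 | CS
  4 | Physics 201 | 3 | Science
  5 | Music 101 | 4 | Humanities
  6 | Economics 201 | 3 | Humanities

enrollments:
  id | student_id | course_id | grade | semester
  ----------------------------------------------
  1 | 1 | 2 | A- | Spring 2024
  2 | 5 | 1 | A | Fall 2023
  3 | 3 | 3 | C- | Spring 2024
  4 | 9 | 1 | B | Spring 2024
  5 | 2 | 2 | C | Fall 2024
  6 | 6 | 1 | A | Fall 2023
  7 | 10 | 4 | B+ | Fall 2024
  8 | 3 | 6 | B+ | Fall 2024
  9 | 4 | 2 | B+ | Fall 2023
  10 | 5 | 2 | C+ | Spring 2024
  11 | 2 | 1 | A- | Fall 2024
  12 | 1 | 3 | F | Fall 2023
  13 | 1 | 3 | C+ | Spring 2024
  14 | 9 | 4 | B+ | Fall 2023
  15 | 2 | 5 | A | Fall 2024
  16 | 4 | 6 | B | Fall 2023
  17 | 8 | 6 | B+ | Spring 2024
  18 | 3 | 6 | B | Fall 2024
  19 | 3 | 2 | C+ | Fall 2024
SELECT name, gpa FROM students WHERE gpa BETWEEN 3.07 AND 3.44

Execution result:
name | gpa
Peter Miller | 3.14
Jack Garcia | 3.40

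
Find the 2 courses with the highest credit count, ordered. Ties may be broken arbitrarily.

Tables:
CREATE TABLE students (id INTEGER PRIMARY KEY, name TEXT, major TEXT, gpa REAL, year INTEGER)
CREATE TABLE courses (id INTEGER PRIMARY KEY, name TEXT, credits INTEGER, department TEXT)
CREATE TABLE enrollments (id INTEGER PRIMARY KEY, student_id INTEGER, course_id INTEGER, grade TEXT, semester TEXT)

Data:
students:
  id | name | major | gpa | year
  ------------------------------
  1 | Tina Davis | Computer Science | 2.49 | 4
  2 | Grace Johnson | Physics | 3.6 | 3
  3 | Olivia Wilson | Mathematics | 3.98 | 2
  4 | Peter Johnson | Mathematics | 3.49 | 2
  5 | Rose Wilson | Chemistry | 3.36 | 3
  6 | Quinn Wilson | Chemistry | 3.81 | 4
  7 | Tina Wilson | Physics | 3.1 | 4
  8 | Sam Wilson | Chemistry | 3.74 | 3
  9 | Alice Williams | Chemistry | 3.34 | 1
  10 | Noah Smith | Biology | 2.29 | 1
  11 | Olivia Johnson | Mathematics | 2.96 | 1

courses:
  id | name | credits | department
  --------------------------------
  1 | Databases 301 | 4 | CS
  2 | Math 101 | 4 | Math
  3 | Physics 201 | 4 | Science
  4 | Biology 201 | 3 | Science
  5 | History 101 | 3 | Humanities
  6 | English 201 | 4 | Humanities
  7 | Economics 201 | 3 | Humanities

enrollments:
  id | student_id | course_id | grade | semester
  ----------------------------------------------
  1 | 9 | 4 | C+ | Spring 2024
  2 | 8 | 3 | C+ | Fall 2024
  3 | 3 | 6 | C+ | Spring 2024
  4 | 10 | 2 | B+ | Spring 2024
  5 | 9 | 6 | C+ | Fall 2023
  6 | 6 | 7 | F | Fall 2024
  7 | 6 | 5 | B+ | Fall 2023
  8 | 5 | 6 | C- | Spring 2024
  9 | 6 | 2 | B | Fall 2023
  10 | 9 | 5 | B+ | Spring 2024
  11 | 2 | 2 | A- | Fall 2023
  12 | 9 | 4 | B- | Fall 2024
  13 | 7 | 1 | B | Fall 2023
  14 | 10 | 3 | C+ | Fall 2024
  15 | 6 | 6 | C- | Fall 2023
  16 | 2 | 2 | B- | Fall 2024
SELECT name, credits FROM courses ORDER BY credits DESC LIMIT 2

Execution result:
name | credits
Databases 301 | 4
Math 101 | 4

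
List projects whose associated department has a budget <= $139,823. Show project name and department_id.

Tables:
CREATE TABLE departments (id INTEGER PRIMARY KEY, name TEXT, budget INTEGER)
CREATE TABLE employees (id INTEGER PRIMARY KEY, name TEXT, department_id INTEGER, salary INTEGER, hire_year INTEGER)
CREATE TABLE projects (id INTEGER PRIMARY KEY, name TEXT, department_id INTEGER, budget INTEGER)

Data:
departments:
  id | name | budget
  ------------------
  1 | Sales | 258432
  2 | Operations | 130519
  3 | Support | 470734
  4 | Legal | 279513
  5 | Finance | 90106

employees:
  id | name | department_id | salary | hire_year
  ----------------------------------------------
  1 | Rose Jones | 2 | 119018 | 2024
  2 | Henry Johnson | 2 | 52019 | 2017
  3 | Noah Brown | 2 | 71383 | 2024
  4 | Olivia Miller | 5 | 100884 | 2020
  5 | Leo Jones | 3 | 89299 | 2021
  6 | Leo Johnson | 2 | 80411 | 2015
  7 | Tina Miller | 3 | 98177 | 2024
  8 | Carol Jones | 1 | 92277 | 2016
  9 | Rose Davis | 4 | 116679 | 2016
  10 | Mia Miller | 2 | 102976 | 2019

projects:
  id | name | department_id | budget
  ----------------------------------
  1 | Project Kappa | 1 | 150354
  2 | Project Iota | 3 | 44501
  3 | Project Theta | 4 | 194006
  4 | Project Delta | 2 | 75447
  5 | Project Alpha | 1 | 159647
SELECT name, department_id FROM projects WHERE department_id IN (SELECT id FROM departments WHERE budget <= 139823)

Execution result:
name | department_id
Project Delta | 2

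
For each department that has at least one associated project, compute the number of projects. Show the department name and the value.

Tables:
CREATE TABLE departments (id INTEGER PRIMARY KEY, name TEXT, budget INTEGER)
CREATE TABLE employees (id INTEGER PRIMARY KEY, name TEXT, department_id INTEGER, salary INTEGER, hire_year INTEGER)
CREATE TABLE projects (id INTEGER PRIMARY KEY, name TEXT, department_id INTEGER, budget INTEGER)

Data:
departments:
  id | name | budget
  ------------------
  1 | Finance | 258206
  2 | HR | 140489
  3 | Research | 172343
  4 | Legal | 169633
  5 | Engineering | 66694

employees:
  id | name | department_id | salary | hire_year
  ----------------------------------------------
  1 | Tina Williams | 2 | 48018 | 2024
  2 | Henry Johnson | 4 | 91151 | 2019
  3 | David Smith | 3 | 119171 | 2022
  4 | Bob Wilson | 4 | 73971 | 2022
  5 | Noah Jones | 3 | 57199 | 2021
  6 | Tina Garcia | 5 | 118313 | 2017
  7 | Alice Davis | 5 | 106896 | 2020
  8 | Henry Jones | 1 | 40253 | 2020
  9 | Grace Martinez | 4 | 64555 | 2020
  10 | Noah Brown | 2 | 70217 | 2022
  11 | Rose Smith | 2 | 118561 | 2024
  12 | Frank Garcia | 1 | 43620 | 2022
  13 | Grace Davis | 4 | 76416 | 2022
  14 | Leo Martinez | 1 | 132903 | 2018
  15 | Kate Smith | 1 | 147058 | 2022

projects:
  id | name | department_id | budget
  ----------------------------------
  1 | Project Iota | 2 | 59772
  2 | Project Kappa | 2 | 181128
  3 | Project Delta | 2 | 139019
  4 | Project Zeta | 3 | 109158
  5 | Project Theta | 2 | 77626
SELECT p.name, COUNT(*) AS n FROM projects c JOIN departments p ON c.department_id = p.id GROUP BY p.id, p.name

Execution result:
name | n
HR | 4
Research | 1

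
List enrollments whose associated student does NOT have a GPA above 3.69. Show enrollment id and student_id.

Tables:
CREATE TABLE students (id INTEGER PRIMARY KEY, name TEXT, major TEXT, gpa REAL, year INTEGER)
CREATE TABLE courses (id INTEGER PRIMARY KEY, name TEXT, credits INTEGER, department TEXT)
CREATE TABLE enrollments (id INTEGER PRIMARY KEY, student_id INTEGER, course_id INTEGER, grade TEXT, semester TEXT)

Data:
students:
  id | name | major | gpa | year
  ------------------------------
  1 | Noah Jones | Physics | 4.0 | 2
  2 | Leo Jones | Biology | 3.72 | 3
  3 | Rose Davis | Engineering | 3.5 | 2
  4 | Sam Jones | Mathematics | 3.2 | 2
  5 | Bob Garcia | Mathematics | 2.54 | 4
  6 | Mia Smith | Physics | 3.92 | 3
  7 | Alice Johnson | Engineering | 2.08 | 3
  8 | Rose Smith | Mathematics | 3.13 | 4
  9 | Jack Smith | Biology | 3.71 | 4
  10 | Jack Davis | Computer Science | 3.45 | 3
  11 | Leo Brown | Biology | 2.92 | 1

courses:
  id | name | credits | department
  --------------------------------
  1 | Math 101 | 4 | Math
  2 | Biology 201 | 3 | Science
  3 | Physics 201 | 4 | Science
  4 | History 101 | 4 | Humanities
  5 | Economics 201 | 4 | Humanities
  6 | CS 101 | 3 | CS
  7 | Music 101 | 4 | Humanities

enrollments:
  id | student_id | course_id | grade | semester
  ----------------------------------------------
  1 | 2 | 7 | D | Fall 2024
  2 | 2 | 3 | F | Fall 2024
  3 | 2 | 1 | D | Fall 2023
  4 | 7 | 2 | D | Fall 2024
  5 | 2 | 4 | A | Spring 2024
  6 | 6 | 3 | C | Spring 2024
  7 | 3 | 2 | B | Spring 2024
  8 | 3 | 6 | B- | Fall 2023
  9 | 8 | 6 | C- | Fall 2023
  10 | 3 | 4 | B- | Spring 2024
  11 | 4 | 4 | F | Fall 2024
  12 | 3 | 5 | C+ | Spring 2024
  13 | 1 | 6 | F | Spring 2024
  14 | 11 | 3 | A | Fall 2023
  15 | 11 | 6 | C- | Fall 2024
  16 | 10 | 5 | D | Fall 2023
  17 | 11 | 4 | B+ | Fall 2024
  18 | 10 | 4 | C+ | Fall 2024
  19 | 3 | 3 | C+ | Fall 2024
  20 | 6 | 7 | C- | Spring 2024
SELECT id, student_id FROM enrollments WHERE student_id NOT IN (SELECT id FROM students WHERE gpa > 3.69)

Execution result:
id | student_id
4 | 7
7 | 3
8 | 3
9 | 8
10 | 3
11 | 4
12 | 3
14 | 11
15 | 11
16 | 10
17 | 11
18 | 10
19 | 3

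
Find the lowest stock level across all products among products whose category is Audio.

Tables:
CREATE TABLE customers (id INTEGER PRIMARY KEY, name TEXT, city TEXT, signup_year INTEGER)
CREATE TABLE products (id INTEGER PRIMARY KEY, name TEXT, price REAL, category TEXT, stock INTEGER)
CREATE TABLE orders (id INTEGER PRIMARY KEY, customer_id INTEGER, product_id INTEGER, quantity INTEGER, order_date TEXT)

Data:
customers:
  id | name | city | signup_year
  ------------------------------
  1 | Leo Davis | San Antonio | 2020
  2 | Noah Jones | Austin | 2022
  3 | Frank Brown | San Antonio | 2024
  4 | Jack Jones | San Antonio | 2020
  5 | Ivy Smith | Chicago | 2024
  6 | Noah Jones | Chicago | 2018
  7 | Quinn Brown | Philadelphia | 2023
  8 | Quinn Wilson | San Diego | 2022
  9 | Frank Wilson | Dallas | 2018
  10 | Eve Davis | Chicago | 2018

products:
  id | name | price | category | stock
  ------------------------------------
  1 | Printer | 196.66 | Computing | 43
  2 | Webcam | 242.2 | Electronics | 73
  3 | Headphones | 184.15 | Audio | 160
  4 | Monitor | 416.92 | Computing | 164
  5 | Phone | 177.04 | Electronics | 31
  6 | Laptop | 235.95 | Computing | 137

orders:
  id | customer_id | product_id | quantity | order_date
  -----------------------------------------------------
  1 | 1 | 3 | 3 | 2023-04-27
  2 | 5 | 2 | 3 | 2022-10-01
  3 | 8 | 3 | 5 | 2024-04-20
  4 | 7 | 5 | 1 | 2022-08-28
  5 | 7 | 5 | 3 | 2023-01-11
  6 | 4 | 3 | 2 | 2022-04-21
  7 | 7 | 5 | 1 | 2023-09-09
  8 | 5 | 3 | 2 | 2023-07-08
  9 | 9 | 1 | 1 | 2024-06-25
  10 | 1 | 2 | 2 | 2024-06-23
SELECT MIN(stock) FROM products WHERE category = 'Audio'

Execution result:
160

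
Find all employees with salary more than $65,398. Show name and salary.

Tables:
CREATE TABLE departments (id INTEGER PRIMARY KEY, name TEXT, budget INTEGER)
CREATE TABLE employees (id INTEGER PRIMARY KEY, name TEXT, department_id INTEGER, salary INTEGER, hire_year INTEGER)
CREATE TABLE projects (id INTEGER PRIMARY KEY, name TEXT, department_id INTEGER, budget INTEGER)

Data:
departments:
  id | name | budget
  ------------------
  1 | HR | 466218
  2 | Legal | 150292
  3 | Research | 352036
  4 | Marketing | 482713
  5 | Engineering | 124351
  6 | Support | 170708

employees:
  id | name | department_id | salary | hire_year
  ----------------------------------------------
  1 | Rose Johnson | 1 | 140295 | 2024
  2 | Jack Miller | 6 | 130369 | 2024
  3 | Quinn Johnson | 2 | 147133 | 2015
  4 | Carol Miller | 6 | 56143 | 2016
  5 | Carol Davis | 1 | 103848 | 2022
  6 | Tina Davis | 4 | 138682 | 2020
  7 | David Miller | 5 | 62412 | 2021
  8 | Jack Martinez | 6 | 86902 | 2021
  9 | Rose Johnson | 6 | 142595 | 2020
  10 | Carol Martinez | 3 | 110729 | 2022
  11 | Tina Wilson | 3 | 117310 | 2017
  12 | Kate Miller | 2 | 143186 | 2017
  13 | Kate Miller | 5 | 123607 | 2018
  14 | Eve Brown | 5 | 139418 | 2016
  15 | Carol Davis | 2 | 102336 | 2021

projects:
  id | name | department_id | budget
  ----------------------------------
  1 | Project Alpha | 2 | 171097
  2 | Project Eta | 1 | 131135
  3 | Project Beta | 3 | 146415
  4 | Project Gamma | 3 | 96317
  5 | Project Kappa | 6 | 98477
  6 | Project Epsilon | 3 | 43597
SELECT name, salary FROM employees WHERE salary > 65398

Execution result:
name | salary
Rose Johnson | 140295
Jack Miller | 130369
Quinn Johnson | 147133
Carol Davis | 103848
Tina Davis | 138682
Jack Martinez | 86902
Rose Johnson | 142595
Carol Martinez | 110729
Tina Wilson | 117310
Kate Miller | 143186
Kate Miller | 123607
Eve Brown | 139418
Carol Davis | 102336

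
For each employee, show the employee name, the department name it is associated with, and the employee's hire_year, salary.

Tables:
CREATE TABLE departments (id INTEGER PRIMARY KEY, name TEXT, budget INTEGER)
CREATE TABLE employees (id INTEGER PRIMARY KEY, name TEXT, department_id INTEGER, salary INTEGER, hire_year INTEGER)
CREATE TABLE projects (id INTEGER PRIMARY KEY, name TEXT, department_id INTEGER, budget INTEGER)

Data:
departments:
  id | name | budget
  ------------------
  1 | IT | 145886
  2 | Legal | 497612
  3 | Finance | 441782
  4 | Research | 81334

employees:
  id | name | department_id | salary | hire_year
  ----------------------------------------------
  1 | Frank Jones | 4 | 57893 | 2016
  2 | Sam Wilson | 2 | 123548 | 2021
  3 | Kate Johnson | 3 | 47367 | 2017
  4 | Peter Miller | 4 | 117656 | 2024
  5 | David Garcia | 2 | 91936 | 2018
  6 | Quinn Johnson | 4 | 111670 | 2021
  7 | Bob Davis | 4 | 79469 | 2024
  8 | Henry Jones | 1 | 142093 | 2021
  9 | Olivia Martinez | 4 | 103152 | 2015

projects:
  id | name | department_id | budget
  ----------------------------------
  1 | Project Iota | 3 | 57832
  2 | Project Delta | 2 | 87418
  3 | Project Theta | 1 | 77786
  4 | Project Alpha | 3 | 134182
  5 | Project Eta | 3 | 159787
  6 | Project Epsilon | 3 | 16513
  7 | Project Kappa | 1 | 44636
SELECT c.name, p.name AS department, c.hire_year, c.salary FROM employees c JOIN departments p ON c.department_id = p.id

Execution result:
name | department | hire_year | salary
Frank Jones | Research | 2016 | 57893
Sam Wilson | Legal | 2021 | 123548
Kate Johnson | Finance | 2017 | 47367
Peter Miller | Research | 2024 | 117656
David Garcia | Legal | 2018 | 91936
Quinn Johnson | Research | 2021 | 111670
Bob Davis | Research | 2024 | 79469
Henry Jones | IT | 2021 | 142093
Olivia Martinez | Research | 2015 | 103152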